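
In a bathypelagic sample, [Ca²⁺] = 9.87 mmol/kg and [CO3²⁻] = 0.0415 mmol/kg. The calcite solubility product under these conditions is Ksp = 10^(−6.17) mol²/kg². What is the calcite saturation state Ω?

Ω = 0.606

Ksp = 10^(−6.17) = 6.761×10^-7
Ω = [Ca²⁺][CO3²⁻]/Ksp = (9.87×10^-3)(0.0415×10^-3) / 6.761×10^-7 = 0.606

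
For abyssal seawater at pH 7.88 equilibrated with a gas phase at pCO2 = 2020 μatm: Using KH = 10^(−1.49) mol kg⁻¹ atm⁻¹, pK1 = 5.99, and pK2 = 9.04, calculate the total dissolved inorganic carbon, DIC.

[CO2*] = KH · pCO2 = 10^(−1.49) × 2020×10^-6 = 6.537×10^-5 mol/kg
α₀ = 1/(1 + K1/[H⁺] + K1K2/[H⁺]²) = 1/(1 + 10^+1.89 + 10^+0.73) = 0.01191
DIC = [CO2*]/α₀ = 6.537×10^-5 / 0.01191 = 5.49 mmol/kg

DIC = 5.49 mmol/kg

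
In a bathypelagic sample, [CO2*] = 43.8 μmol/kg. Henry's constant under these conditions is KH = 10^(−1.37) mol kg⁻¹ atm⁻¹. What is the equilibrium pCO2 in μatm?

KH = 10^(−1.37) = 4.266×10^-2 mol kg⁻¹ atm⁻¹
pCO2 = [CO2*]/KH = 43.8×10^-6 / 4.266×10^-2 = 1.03×10^-3 atm = 1030 μatm

pCO2 = 1030 μatm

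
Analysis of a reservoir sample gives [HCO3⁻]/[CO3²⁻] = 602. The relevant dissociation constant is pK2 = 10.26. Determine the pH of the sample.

pH = 7.48

From K2 = [H⁺][CO3²⁻]/[HCO3⁻]:  pH = pK2 − log₁₀([HCO3⁻]/[CO3²⁻])
log₁₀(602) = +2.780
pH = 10.26 − (+2.780) = 7.48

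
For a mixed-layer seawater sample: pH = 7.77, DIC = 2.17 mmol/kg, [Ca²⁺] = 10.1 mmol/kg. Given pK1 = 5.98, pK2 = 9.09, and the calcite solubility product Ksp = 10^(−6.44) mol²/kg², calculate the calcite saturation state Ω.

Ω = 2.72

α₂ = 1 / (1 + [H⁺]/K2 + [H⁺]²/(K1K2)) = 1 / (1 + 10^+1.32 + 10^-0.47)
   = 1 / (1 + 20.893 + 0.33884) = 1/22.232 = 0.04498
[CO3²⁻] = α₂ × DIC = 0.04498 × 2.17 = 0.09761 mmol/kg
Ksp = 10^(−6.44) = 3.631×10^-7
Ω = [Ca²⁺][CO3²⁻]/Ksp = (10.1×10^-3)(9.761×10^-5) / 3.631×10^-7 = 2.72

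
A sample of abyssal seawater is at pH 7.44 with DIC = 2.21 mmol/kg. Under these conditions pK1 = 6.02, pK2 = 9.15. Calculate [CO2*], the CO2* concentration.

α₀ = 1 / (1 + K1/[H⁺] + K1K2/[H⁺]²) = 1 / (1 + 10^+1.42 + 10^-0.29)
   = 1 / (1 + 26.303 + 0.51286) = 1/27.816 = 0.03595
[CO2*] = α₀ × DIC = 0.03595 × 2.21 = 0.0795 mmol/kg

[CO2*] = 0.0795 mmol/kg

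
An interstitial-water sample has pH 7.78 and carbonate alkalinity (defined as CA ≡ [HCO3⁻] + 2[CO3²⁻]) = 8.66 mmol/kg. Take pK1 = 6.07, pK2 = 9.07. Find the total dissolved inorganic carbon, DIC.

DIC = 8.41 mmol/kg

CA = [HCO3⁻] + 2[CO3²⁻] = (α₁ + 2α₂)·DIC
At pH 7.78: [H⁺]/K1 = 10^-1.71 = 0.019498, K2/[H⁺] = 10^-1.29 = 0.051286
α₁ = 1/(1 + 0.019498 + 0.051286) = 1/1.0708 = 0.9339; α₂ = α₁·K2/[H⁺] = 0.04790
α₁ + 2α₂ = 1.0297
DIC = CA / (α₁ + 2α₂) = 8.66 / 1.0297 = 8.41 mmol/kg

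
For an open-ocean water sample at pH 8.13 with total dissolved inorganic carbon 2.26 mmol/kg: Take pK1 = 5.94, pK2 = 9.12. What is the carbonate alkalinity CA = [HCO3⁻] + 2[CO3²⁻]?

CA = 2.46 mmol/kg

CA = [HCO3⁻] + 2[CO3²⁻] = (α₁ + 2α₂)·DIC
At pH 8.13: [H⁺]/K1 = 10^-2.19 = 0.0064565, K2/[H⁺] = 10^-0.99 = 0.10233
α₁ = 1/(1 + 0.0064565 + 0.10233) = 1/1.1088 = 0.9019; α₂ = α₁·K2/[H⁺] = 0.09229
α₁ + 2α₂ = 1.0865
CA = 1.0865 × 2.26 = 2.46 mmol/kg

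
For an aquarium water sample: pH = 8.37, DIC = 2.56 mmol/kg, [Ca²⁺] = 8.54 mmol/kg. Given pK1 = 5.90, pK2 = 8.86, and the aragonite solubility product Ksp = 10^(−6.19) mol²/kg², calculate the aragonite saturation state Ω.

α₂ = 1 / (1 + [H⁺]/K2 + [H⁺]²/(K1K2)) = 1 / (1 + 10^+0.49 + 10^-1.98)
   = 1 / (1 + 3.0903 + 0.010471) = 1/4.1008 = 0.2439
[CO3²⁻] = α₂ × DIC = 0.2439 × 2.56 = 0.6243 mmol/kg
Ksp = 10^(−6.19) = 6.457×10^-7
Ω = [Ca²⁺][CO3²⁻]/Ksp = (8.54×10^-3)(6.243×10^-4) / 6.457×10^-7 = 8.26

Ω = 8.26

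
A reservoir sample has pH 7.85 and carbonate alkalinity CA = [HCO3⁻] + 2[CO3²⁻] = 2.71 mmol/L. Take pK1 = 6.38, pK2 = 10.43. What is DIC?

DIC = 2.79 mmol/L

CA = [HCO3⁻] + 2[CO3²⁻] = (α₁ + 2α₂)·DIC
At pH 7.85: [H⁺]/K1 = 10^-1.47 = 0.033884, K2/[H⁺] = 10^-2.58 = 0.0026303
α₁ = 1/(1 + 0.033884 + 0.0026303) = 1/1.0365 = 0.9648; α₂ = α₁·K2/[H⁺] = 0.002538
α₁ + 2α₂ = 0.9698
DIC = CA / (α₁ + 2α₂) = 2.71 / 0.9698 = 2.79 mmol/L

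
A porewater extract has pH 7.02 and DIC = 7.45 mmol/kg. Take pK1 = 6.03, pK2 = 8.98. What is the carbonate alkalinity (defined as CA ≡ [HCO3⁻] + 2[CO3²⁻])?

CA = [HCO3⁻] + 2[CO3²⁻] = (α₁ + 2α₂)·DIC
At pH 7.02: [H⁺]/K1 = 10^-0.99 = 0.10233, K2/[H⁺] = 10^-1.96 = 0.010965
α₁ = 1/(1 + 0.10233 + 0.010965) = 1/1.1133 = 0.8982; α₂ = α₁·K2/[H⁺] = 0.009849
α₁ + 2α₂ = 0.9179
CA = 0.9179 × 7.45 = 6.84 mmol/kg

CA = 6.84 mmol/kg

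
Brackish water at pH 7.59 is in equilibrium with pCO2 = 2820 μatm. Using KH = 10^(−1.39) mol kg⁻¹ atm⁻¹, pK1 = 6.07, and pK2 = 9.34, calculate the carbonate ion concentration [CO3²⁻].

[CO2*] = KH · pCO2 = 10^(−1.39) × 2820×10^-6 = 1.149×10^-4 mol/kg
α₀ = 1/(1 + K1/[H⁺] + K1K2/[H⁺]²) = 1/(1 + 10^+1.52 + 10^-0.23) = 0.02882
DIC = [CO2*]/α₀ = 1.149×10^-4 / 0.02882 = 3.987 mmol/kg
[CO3²⁻] = α₂·DIC; α₂ = 0.01697, so [CO3²⁻] = 0.01697 × 3.987 = 0.0676 mmol/kg

[CO3²⁻] = 0.0676 mmol/kg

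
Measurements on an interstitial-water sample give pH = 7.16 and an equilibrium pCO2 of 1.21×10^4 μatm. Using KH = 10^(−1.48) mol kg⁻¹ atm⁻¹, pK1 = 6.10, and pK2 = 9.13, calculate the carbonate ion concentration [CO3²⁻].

[CO3²⁻] = 0.0493 mmol/kg

[CO2*] = KH · pCO2 = 10^(−1.48) × 1.21×10^4×10^-6 = 4.007×10^-4 mol/kg
α₀ = 1/(1 + K1/[H⁺] + K1K2/[H⁺]²) = 1/(1 + 10^+1.06 + 10^-0.91) = 0.07934
DIC = [CO2*]/α₀ = 4.007×10^-4 / 0.07934 = 5.050 mmol/kg
[CO3²⁻] = α₂·DIC; α₂ = 0.009761, so [CO3²⁻] = 0.009761 × 5.050 = 0.0493 mmol/kg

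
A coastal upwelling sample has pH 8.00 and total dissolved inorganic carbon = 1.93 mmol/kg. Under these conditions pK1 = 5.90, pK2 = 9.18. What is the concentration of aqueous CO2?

[CO2*] = 14.3 μmol/kg

α₀ = 1 / (1 + K1/[H⁺] + K1K2/[H⁺]²) = 1 / (1 + 10^+2.10 + 10^+0.92)
   = 1 / (1 + 125.89 + 8.3176) = 1/135.21 = 0.007396
[CO2*] = α₀ × DIC = 0.007396 × 1.93 = 0.0143 mmol/kg = 14.3 μmol/kg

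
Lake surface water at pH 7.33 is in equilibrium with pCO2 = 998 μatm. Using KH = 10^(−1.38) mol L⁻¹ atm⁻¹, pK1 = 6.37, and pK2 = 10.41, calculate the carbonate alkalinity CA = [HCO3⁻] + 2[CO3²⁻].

[CO2*] = KH · pCO2 = 10^(−1.38) × 998×10^-6 = 4.160×10^-5 mol/L
α₀ = 1/(1 + K1/[H⁺] + K1K2/[H⁺]²) = 1/(1 + 10^+0.96 + 10^-2.12) = 0.09874
DIC = [CO2*]/α₀ = 4.160×10^-5 / 0.09874 = 0.4213 mmol/L
CA = (α₁ + 2α₂)·DIC = (0.9005 + 2×0.0007490) × 0.4213 = 0.380 mmol/L

CA = 0.380 mmol/L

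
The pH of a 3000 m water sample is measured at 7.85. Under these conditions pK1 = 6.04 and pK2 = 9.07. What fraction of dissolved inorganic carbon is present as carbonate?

α₂ = 1 / (1 + [H⁺]/K2 + [H⁺]²/(K1K2)) = 1 / (1 + 10^+1.22 + 10^-0.59)
   = 1 / (1 + 16.596 + 0.25704) = 1/17.853 = 0.05601

α₂ = 0.0560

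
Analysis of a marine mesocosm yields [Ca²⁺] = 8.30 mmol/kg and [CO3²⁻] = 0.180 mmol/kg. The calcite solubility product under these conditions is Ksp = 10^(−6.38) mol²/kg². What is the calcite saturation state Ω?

Ω = 3.58

Ksp = 10^(−6.38) = 4.169×10^-7
Ω = [Ca²⁺][CO3²⁻]/Ksp = (8.30×10^-3)(0.180×10^-3) / 4.169×10^-7 = 3.58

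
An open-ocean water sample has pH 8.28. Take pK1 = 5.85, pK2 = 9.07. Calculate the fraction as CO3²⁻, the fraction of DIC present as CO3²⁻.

α₂ = 0.139

α₂ = 1 / (1 + [H⁺]/K2 + [H⁺]²/(K1K2)) = 1 / (1 + 10^+0.79 + 10^-1.64)
   = 1 / (1 + 6.1660 + 0.022909) = 1/7.1889 = 0.1391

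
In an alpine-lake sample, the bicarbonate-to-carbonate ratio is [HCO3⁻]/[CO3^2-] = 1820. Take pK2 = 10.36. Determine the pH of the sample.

From K2 = [H⁺][CO3^2-]/[HCO3⁻]:  pH = pK2 − log₁₀([HCO3⁻]/[CO3^2-])
log₁₀(1820) = +3.260
pH = 10.36 − (+3.260) = 7.10

pH = 7.10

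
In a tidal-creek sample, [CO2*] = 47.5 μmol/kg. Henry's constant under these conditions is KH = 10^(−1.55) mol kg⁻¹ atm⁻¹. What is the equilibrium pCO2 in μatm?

pCO2 = 1690 μatm

KH = 10^(−1.55) = 2.818×10^-2 mol kg⁻¹ atm⁻¹
pCO2 = [CO2*]/KH = 47.5×10^-6 / 2.818×10^-2 = 1.69×10^-3 atm = 1690 μatm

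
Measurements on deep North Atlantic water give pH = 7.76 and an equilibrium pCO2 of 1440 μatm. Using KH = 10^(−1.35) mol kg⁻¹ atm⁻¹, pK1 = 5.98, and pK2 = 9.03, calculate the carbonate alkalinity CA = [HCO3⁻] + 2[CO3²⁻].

CA = 4.29 mmol/kg

[CO2*] = KH · pCO2 = 10^(−1.35) × 1440×10^-6 = 6.432×10^-5 mol/kg
α₀ = 1/(1 + K1/[H⁺] + K1K2/[H⁺]²) = 1/(1 + 10^+1.78 + 10^+0.51) = 0.01551
DIC = [CO2*]/α₀ = 6.432×10^-5 / 0.01551 = 4.148 mmol/kg
CA = (α₁ + 2α₂)·DIC = (0.9343 + 2×0.05018) × 4.148 = 4.29 mmol/kg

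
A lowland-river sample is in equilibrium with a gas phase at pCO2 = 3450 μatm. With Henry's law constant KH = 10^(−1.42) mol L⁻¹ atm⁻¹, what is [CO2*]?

KH = 10^(−1.42) = 3.802×10^-2 mol L⁻¹ atm⁻¹
[CO2*] = KH · pCO2 = 3.802×10^-2 × 3450×10^-6 atm = 1.31×10^-4 mol/L

[CO2*] = 131 μmol/L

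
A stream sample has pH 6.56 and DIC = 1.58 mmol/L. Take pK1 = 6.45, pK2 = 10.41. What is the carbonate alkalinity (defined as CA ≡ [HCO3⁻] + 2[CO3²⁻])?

CA = 0.890 mmol/L

CA = [HCO3⁻] + 2[CO3²⁻] = (α₁ + 2α₂)·DIC
At pH 6.56: [H⁺]/K1 = 10^-0.11 = 0.77625, K2/[H⁺] = 10^-3.85 = 0.00014125
α₁ = 1/(1 + 0.77625 + 0.00014125) = 1/1.7764 = 0.5629; α₂ = α₁·K2/[H⁺] = 7.952×10^-5
α₁ + 2α₂ = 0.5631
CA = 0.5631 × 1.58 = 0.890 mmol/L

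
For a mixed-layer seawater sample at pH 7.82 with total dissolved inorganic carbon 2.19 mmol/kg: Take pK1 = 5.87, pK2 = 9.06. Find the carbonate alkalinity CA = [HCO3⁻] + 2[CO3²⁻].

CA = [HCO3⁻] + 2[CO3²⁻] = (α₁ + 2α₂)·DIC
At pH 7.82: [H⁺]/K1 = 10^-1.95 = 0.011220, K2/[H⁺] = 10^-1.24 = 0.057544
α₁ = 1/(1 + 0.011220 + 0.057544) = 1/1.0688 = 0.9357; α₂ = α₁·K2/[H⁺] = 0.05384
α₁ + 2α₂ = 1.0433
CA = 1.0433 × 2.19 = 2.28 mmol/kg

CA = 2.28 mmol/kg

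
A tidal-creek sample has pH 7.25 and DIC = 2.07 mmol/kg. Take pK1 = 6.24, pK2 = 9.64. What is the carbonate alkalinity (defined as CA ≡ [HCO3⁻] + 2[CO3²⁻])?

CA = 1.89 mmol/kg

CA = [HCO3⁻] + 2[CO3²⁻] = (α₁ + 2α₂)·DIC
At pH 7.25: [H⁺]/K1 = 10^-1.01 = 0.097724, K2/[H⁺] = 10^-2.39 = 0.0040738
α₁ = 1/(1 + 0.097724 + 0.0040738) = 1/1.1018 = 0.9076; α₂ = α₁·K2/[H⁺] = 0.003697
α₁ + 2α₂ = 0.9150
CA = 0.9150 × 2.07 = 1.89 mmol/kg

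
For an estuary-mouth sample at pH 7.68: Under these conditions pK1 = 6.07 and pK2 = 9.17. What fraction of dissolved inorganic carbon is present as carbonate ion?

α₂ = 0.0306

α₂ = 1 / (1 + [H⁺]/K2 + [H⁺]²/(K1K2)) = 1 / (1 + 10^+1.49 + 10^-0.12)
   = 1 / (1 + 30.903 + 0.75858) = 1/32.662 = 0.03062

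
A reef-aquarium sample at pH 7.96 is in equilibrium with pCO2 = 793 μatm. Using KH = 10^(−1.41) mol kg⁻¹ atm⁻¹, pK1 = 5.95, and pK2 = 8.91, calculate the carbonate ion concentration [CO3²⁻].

[CO2*] = KH · pCO2 = 10^(−1.41) × 793×10^-6 = 3.085×10^-5 mol/kg
α₀ = 1/(1 + K1/[H⁺] + K1K2/[H⁺]²) = 1/(1 + 10^+2.01 + 10^+1.06) = 0.008710
DIC = [CO2*]/α₀ = 3.085×10^-5 / 0.008710 = 3.542 mmol/kg
[CO3²⁻] = α₂·DIC; α₂ = 0.1000, so [CO3²⁻] = 0.1000 × 3.542 = 0.354 mmol/kg

[CO3²⁻] = 0.354 mmol/kg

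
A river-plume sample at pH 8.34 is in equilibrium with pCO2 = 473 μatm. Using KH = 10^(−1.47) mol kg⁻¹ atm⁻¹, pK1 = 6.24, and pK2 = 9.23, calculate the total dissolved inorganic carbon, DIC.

[CO2*] = KH · pCO2 = 10^(−1.47) × 473×10^-6 = 1.603×10^-5 mol/kg
α₀ = 1/(1 + K1/[H⁺] + K1K2/[H⁺]²) = 1/(1 + 10^+2.10 + 10^+1.21) = 0.006988
DIC = [CO2*]/α₀ = 1.603×10^-5 / 0.006988 = 2.29 mmol/kg

DIC = 2.29 mmol/kg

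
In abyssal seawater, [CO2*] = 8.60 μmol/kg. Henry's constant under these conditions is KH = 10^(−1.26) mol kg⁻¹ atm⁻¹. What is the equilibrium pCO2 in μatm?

KH = 10^(−1.26) = 5.495×10^-2 mol kg⁻¹ atm⁻¹
pCO2 = [CO2*]/KH = 8.60×10^-6 / 5.495×10^-2 = 1.56×10^-4 atm = 156 μatm

pCO2 = 156 μatm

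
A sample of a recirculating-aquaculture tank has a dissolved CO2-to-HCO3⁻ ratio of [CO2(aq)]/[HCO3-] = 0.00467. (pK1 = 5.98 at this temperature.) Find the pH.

From K1 = [H⁺][HCO3-]/[CO2(aq)]:  pH = pK1 − log₁₀([CO2(aq)]/[HCO3-])
log₁₀(0.00467) = -2.331
pH = 5.98 − (-2.331) = 8.31

pH = 8.31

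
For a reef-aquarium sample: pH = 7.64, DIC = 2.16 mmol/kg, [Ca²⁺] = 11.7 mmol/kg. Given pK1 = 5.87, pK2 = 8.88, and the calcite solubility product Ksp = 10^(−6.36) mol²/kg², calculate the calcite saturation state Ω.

Ω = 3.10

α₂ = 1 / (1 + [H⁺]/K2 + [H⁺]²/(K1K2)) = 1 / (1 + 10^+1.24 + 10^-0.53)
   = 1 / (1 + 17.378 + 0.29512) = 1/18.673 = 0.05355
[CO3²⁻] = α₂ × DIC = 0.05355 × 2.16 = 0.1157 mmol/kg
Ksp = 10^(−6.36) = 4.365×10^-7
Ω = [Ca²⁺][CO3²⁻]/Ksp = (11.7×10^-3)(1.157×10^-4) / 4.365×10^-7 = 3.10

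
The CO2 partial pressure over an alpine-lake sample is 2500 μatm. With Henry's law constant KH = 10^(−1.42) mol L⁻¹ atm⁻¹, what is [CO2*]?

KH = 10^(−1.42) = 3.802×10^-2 mol L⁻¹ atm⁻¹
[CO2*] = KH · pCO2 = 3.802×10^-2 × 2500×10^-6 atm = 9.50×10^-5 mol/L

[CO2*] = 95.0 μmol/L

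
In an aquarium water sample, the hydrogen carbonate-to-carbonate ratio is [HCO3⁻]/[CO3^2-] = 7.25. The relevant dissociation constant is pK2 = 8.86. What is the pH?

From K2 = [H⁺][CO3^2-]/[HCO3⁻]:  pH = pK2 − log₁₀([HCO3⁻]/[CO3^2-])
log₁₀(7.25) = +0.860
pH = 8.86 − (+0.860) = 8.00

pH = 8.00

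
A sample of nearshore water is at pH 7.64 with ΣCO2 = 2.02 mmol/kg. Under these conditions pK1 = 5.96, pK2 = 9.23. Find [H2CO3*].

α₀ = 1 / (1 + K1/[H⁺] + K1K2/[H⁺]²) = 1 / (1 + 10^+1.68 + 10^+0.09)
   = 1 / (1 + 47.863 + 1.2303) = 1/50.093 = 0.01996
[CO2*] = α₀ × DIC = 0.01996 × 2.02 = 0.0403 mmol/kg

[CO2*] = 0.0403 mmol/kg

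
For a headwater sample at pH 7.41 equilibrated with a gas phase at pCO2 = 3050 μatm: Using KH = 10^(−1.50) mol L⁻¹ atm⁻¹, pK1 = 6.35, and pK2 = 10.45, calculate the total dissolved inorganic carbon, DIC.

DIC = 1.20 mmol/L

[CO2*] = KH · pCO2 = 10^(−1.50) × 3050×10^-6 = 9.645×10^-5 mol/L
α₀ = 1/(1 + K1/[H⁺] + K1K2/[H⁺]²) = 1/(1 + 10^+1.06 + 10^-1.98) = 0.08005
DIC = [CO2*]/α₀ = 9.645×10^-5 / 0.08005 = 1.20 mmol/L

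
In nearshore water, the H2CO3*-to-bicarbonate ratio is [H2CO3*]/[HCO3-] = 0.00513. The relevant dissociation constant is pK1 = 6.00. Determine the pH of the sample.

From K1 = [H⁺][HCO3-]/[H2CO3*]:  pH = pK1 − log₁₀([H2CO3*]/[HCO3-])
log₁₀(0.00513) = -2.290
pH = 6.00 − (-2.290) = 8.29

pH = 8.29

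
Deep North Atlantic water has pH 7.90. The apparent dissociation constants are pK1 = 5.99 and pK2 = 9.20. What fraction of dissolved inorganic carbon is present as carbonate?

α₂ = 1 / (1 + [H⁺]/K2 + [H⁺]²/(K1K2)) = 1 / (1 + 10^+1.30 + 10^-0.61)
   = 1 / (1 + 19.953 + 0.24547) = 1/21.198 = 0.04717

α₂ = 0.0472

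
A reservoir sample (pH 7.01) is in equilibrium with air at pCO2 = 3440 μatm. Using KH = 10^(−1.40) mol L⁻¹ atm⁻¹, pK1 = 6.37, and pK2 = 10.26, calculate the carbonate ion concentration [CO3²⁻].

[CO3²⁻] = 0.336 μmol/L

[CO2*] = KH · pCO2 = 10^(−1.40) × 3440×10^-6 = 1.369×10^-4 mol/L
α₀ = 1/(1 + K1/[H⁺] + K1K2/[H⁺]²) = 1/(1 + 10^+0.64 + 10^-2.61) = 0.1863
DIC = [CO2*]/α₀ = 1.369×10^-4 / 0.1863 = 0.7351 mmol/L
[CO3²⁻] = α₂·DIC; α₂ = 0.0004573, so [CO3²⁻] = 0.0004573 × 0.7351 = 0.000336 mmol/L = 0.336 μmol/L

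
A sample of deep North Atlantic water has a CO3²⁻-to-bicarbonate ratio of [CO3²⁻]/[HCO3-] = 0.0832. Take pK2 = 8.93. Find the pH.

pH = 7.85

From K2 = [H⁺][CO3²⁻]/[HCO3-]:  pH = pK2 + log₁₀([CO3²⁻]/[HCO3-])
log₁₀(0.0832) = -1.080
pH = 8.93 + (-1.080) = 7.85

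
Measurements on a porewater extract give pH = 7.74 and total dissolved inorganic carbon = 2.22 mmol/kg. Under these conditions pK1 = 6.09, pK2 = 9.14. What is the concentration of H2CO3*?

α₀ = 1 / (1 + K1/[H⁺] + K1K2/[H⁺]²) = 1 / (1 + 10^+1.65 + 10^+0.25)
   = 1 / (1 + 44.668 + 1.7783) = 1/47.447 = 0.02108
[CO2*] = α₀ × DIC = 0.02108 × 2.22 = 0.0468 mmol/kg

[CO2*] = 0.0468 mmol/kg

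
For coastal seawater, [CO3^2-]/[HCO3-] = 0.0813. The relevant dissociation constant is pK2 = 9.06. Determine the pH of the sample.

pH = 7.97

From K2 = [H⁺][CO3^2-]/[HCO3-]:  pH = pK2 + log₁₀([CO3^2-]/[HCO3-])
log₁₀(0.0813) = -1.090
pH = 9.06 + (-1.090) = 7.97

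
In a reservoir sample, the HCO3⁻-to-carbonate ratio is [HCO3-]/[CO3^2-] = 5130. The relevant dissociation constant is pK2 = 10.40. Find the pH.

From K2 = [H⁺][CO3^2-]/[HCO3-]:  pH = pK2 − log₁₀([HCO3-]/[CO3^2-])
log₁₀(5130) = +3.710
pH = 10.40 − (+3.710) = 6.69

pH = 6.69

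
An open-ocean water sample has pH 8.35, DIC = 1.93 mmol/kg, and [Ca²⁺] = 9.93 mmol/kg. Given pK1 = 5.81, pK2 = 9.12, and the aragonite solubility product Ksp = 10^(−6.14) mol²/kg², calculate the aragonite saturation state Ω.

α₂ = 1 / (1 + [H⁺]/K2 + [H⁺]²/(K1K2)) = 1 / (1 + 10^+0.77 + 10^-1.77)
   = 1 / (1 + 5.8884 + 0.016982) = 1/6.9054 = 0.1448
[CO3²⁻] = α₂ × DIC = 0.1448 × 1.93 = 0.2795 mmol/kg
Ksp = 10^(−6.14) = 7.244×10^-7
Ω = [Ca²⁺][CO3²⁻]/Ksp = (9.93×10^-3)(2.795×10^-4) / 7.244×10^-7 = 3.83

Ω = 3.83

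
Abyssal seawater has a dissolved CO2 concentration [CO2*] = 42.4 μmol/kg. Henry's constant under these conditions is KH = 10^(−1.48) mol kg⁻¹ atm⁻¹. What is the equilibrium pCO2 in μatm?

pCO2 = 1280 μatm

KH = 10^(−1.48) = 3.311×10^-2 mol kg⁻¹ atm⁻¹
pCO2 = [CO2*]/KH = 42.4×10^-6 / 3.311×10^-2 = 1.28×10^-3 atm = 1280 μatm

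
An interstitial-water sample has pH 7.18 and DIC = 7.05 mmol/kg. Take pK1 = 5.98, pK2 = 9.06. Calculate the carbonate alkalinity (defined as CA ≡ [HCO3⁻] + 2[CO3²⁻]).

CA = [HCO3⁻] + 2[CO3²⁻] = (α₁ + 2α₂)·DIC
At pH 7.18: [H⁺]/K1 = 10^-1.20 = 0.063096, K2/[H⁺] = 10^-1.88 = 0.013183
α₁ = 1/(1 + 0.063096 + 0.013183) = 1/1.0763 = 0.9291; α₂ = α₁·K2/[H⁺] = 0.01225
α₁ + 2α₂ = 0.9536
CA = 0.9536 × 7.05 = 6.72 mmol/kg

CA = 6.72 mmol/kg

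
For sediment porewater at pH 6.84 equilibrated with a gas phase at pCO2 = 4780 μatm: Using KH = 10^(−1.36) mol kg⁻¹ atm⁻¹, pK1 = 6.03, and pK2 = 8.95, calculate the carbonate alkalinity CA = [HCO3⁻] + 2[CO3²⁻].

[CO2*] = KH · pCO2 = 10^(−1.36) × 4780×10^-6 = 2.087×10^-4 mol/kg
α₀ = 1/(1 + K1/[H⁺] + K1K2/[H⁺]²) = 1/(1 + 10^+0.81 + 10^-1.30) = 0.1332
DIC = [CO2*]/α₀ = 2.087×10^-4 / 0.1332 = 1.566 mmol/kg
CA = (α₁ + 2α₂)·DIC = (0.8601 + 2×0.006677) × 1.566 = 1.37 mmol/kg

CA = 1.37 mmol/kg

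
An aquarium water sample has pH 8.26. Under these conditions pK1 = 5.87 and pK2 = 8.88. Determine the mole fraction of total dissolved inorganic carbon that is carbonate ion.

α₂ = 1 / (1 + [H⁺]/K2 + [H⁺]²/(K1K2)) = 1 / (1 + 10^+0.62 + 10^-1.77)
   = 1 / (1 + 4.1687 + 0.016982) = 1/5.1857 = 0.1928

α₂ = 0.193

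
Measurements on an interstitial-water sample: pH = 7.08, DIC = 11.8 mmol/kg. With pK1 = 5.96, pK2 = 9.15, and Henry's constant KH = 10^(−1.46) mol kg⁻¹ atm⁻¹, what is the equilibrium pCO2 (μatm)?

α₀ = 1 / (1 + K1/[H⁺] + K1K2/[H⁺]²) = 1 / (1 + 10^+1.12 + 10^-0.95)
   = 1 / (1 + 13.183 + 0.11220) = 1/14.295 = 0.06996
[CO2*] = α₀ × DIC = 0.06996 × 11.8 = 0.8255 mmol/kg
pCO2 = [CO2*]/KH = 8.255×10^-4 / 3.467×10^-2 = 2.38×10^4 μatm

pCO2 = 2.38×10^4 μatm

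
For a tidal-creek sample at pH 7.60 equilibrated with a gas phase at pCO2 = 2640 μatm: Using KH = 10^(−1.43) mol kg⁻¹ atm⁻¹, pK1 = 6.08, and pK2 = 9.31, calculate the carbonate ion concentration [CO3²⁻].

[CO2*] = KH · pCO2 = 10^(−1.43) × 2640×10^-6 = 9.809×10^-5 mol/kg
α₀ = 1/(1 + K1/[H⁺] + K1K2/[H⁺]²) = 1/(1 + 10^+1.52 + 10^-0.19) = 0.02877
DIC = [CO2*]/α₀ = 9.809×10^-5 / 0.02877 = 3.409 mmol/kg
[CO3²⁻] = α₂·DIC; α₂ = 0.01858, so [CO3²⁻] = 0.01858 × 3.409 = 0.0633 mmol/kg

[CO3²⁻] = 0.0633 mmol/kg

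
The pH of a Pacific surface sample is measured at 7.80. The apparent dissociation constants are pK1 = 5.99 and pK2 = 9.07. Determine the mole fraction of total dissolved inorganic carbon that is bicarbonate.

α₁ = 0.935

α₁ = 1 / (1 + [H⁺]/K1 + K2/[H⁺]) = 1 / (1 + 10^-1.81 + 10^-1.27)
   = 1 / (1 + 0.015488 + 0.053703) = 1/1.0692 = 0.9353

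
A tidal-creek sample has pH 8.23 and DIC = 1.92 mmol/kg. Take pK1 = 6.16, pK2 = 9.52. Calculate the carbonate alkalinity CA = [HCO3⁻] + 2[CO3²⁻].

CA = [HCO3⁻] + 2[CO3²⁻] = (α₁ + 2α₂)·DIC
At pH 8.23: [H⁺]/K1 = 10^-2.07 = 0.0085114, K2/[H⁺] = 10^-1.29 = 0.051286
α₁ = 1/(1 + 0.0085114 + 0.051286) = 1/1.0598 = 0.9436; α₂ = α₁·K2/[H⁺] = 0.04839
α₁ + 2α₂ = 1.0404
CA = 1.0404 × 1.92 = 2.00 mmol/kg

CA = 2.00 mmol/kg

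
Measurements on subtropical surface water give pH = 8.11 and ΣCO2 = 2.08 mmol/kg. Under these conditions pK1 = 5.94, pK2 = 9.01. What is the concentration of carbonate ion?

[CO3²⁻] = 0.231 mmol/kg

α₂ = 1 / (1 + [H⁺]/K2 + [H⁺]²/(K1K2)) = 1 / (1 + 10^+0.90 + 10^-1.27)
   = 1 / (1 + 7.9433 + 0.053703) = 1/8.9970 = 0.1111
[CO3²⁻] = α₂ × DIC = 0.1111 × 2.08 = 0.231 mmol/kg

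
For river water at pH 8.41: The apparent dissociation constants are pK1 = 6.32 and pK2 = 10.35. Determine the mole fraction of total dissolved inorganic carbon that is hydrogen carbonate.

α₁ = 1 / (1 + [H⁺]/K1 + K2/[H⁺]) = 1 / (1 + 10^-2.09 + 10^-1.94)
   = 1 / (1 + 0.0081283 + 0.011482) = 1/1.0196 = 0.9808

α₁ = 0.981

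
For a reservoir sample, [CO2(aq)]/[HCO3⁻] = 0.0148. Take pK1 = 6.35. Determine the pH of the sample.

pH = 8.18

From K1 = [H⁺][HCO3⁻]/[CO2(aq)]:  pH = pK1 − log₁₀([CO2(aq)]/[HCO3⁻])
log₁₀(0.0148) = -1.830
pH = 6.35 − (-1.830) = 8.18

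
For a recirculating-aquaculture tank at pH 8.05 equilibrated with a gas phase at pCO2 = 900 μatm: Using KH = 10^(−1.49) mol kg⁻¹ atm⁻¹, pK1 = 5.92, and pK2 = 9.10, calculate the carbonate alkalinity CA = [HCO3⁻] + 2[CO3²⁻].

CA = 4.63 mmol/kg

[CO2*] = KH · pCO2 = 10^(−1.49) × 900×10^-6 = 2.912×10^-5 mol/kg
α₀ = 1/(1 + K1/[H⁺] + K1K2/[H⁺]²) = 1/(1 + 10^+2.13 + 10^+1.08) = 0.006760
DIC = [CO2*]/α₀ = 2.912×10^-5 / 0.006760 = 4.308 mmol/kg
CA = (α₁ + 2α₂)·DIC = (0.9120 + 2×0.08128) × 4.308 = 4.63 mmol/kg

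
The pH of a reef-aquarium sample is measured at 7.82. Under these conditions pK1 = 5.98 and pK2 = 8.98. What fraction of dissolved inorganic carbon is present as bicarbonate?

α₁ = 0.923

α₁ = 1 / (1 + [H⁺]/K1 + K2/[H⁺]) = 1 / (1 + 10^-1.84 + 10^-1.16)
   = 1 / (1 + 0.014454 + 0.069183) = 1/1.0836 = 0.9228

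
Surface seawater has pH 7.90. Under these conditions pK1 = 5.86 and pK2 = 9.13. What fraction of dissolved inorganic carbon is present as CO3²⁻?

α₂ = 1 / (1 + [H⁺]/K2 + [H⁺]²/(K1K2)) = 1 / (1 + 10^+1.23 + 10^-0.81)
   = 1 / (1 + 16.982 + 0.15488) = 1/18.137 = 0.05513

α₂ = 0.0551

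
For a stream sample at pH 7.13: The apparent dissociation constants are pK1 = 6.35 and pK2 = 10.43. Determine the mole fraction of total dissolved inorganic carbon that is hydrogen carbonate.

α₁ = 1 / (1 + [H⁺]/K1 + K2/[H⁺]) = 1 / (1 + 10^-0.78 + 10^-3.30)
   = 1 / (1 + 0.16596 + 0.00050119) = 1/1.1665 = 0.8573

α₁ = 0.857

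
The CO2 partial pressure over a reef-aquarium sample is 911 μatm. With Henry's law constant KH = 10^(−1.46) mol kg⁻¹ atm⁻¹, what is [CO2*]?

[CO2*] = 31.6 μmol/kg

KH = 10^(−1.46) = 3.467×10^-2 mol kg⁻¹ atm⁻¹
[CO2*] = KH · pCO2 = 3.467×10^-2 × 911×10^-6 atm = 3.16×10^-5 mol/kg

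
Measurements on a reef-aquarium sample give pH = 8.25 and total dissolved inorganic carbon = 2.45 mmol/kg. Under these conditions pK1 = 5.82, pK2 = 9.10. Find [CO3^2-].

[CO3²⁻] = 0.302 mmol/kg

α₂ = 1 / (1 + [H⁺]/K2 + [H⁺]²/(K1K2)) = 1 / (1 + 10^+0.85 + 10^-1.58)
   = 1 / (1 + 7.0795 + 0.026303) = 1/8.1058 = 0.1234
[CO3²⁻] = α₂ × DIC = 0.1234 × 2.45 = 0.302 mmol/kg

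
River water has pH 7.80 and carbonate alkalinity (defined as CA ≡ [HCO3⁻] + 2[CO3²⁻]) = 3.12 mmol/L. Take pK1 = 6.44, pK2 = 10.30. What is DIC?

DIC = 3.25 mmol/L

CA = [HCO3⁻] + 2[CO3²⁻] = (α₁ + 2α₂)·DIC
At pH 7.80: [H⁺]/K1 = 10^-1.36 = 0.043652, K2/[H⁺] = 10^-2.50 = 0.0031623
α₁ = 1/(1 + 0.043652 + 0.0031623) = 1/1.0468 = 0.9553; α₂ = α₁·K2/[H⁺] = 0.003021
α₁ + 2α₂ = 0.9613
DIC = CA / (α₁ + 2α₂) = 3.12 / 0.9613 = 3.25 mmol/L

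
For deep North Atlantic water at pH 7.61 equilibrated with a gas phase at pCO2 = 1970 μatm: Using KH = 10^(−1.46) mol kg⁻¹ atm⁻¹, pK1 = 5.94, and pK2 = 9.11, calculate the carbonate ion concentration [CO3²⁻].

[CO3²⁻] = 0.101 mmol/kg

[CO2*] = KH · pCO2 = 10^(−1.46) × 1970×10^-6 = 6.831×10^-5 mol/kg
α₀ = 1/(1 + K1/[H⁺] + K1K2/[H⁺]²) = 1/(1 + 10^+1.67 + 10^+0.17) = 0.02030
DIC = [CO2*]/α₀ = 6.831×10^-5 / 0.02030 = 3.364 mmol/kg
[CO3²⁻] = α₂·DIC; α₂ = 0.03003, so [CO3²⁻] = 0.03003 × 3.364 = 0.101 mmol/kg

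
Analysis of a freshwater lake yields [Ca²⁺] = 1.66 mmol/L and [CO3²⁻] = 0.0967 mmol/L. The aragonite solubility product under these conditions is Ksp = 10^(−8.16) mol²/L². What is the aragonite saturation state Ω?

Ksp = 10^(−8.16) = 6.918×10^-9
Ω = [Ca²⁺][CO3²⁻]/Ksp = (1.66×10^-3)(0.0967×10^-3) / 6.918×10^-9 = 23.2

Ω = 23.2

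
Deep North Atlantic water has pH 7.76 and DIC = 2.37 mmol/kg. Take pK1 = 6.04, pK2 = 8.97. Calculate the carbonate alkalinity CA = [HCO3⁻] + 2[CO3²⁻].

CA = [HCO3⁻] + 2[CO3²⁻] = (α₁ + 2α₂)·DIC
At pH 7.76: [H⁺]/K1 = 10^-1.72 = 0.019055, K2/[H⁺] = 10^-1.21 = 0.061660
α₁ = 1/(1 + 0.019055 + 0.061660) = 1/1.0807 = 0.9253; α₂ = α₁·K2/[H⁺] = 0.05705
α₁ + 2α₂ = 1.0394
CA = 1.0394 × 2.37 = 2.46 mmol/kg

CA = 2.46 mmol/kg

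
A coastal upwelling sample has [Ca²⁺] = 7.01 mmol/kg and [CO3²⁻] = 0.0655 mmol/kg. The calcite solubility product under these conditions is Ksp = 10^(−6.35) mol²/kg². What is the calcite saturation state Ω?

Ksp = 10^(−6.35) = 4.467×10^-7
Ω = [Ca²⁺][CO3²⁻]/Ksp = (7.01×10^-3)(0.0655×10^-3) / 4.467×10^-7 = 1.03

Ω = 1.03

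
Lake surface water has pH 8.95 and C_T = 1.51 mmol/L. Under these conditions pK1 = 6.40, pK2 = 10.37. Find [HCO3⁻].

[HCO3⁻] = 1.45 mmol/L

α₁ = 1 / (1 + [H⁺]/K1 + K2/[H⁺]) = 1 / (1 + 10^-2.55 + 10^-1.42)
   = 1 / (1 + 0.0028184 + 0.038019) = 1/1.0408 = 0.9608
[HCO3⁻] = α₁ × DIC = 0.9608 × 1.51 = 1.45 mmol/L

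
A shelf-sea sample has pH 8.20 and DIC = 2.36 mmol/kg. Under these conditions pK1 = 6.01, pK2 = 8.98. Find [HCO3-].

[HCO3⁻] = 2.01 mmol/kg

α₁ = 1 / (1 + [H⁺]/K1 + K2/[H⁺]) = 1 / (1 + 10^-2.19 + 10^-0.78)
   = 1 / (1 + 0.0064565 + 0.16596) = 1/1.1724 = 0.8529
[HCO3⁻] = α₁ × DIC = 0.8529 × 2.36 = 2.01 mmol/kg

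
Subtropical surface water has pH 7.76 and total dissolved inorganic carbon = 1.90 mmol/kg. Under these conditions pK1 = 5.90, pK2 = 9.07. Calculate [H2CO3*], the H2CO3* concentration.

α₀ = 1 / (1 + K1/[H⁺] + K1K2/[H⁺]²) = 1 / (1 + 10^+1.86 + 10^+0.55)
   = 1 / (1 + 72.444 + 3.5481) = 1/76.992 = 0.01299
[CO2*] = α₀ × DIC = 0.01299 × 1.90 = 0.0247 mmol/kg

[CO2*] = 0.0247 mmol/kg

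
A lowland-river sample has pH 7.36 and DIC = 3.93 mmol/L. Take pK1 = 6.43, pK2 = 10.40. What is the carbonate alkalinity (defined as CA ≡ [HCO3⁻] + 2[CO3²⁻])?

CA = [HCO3⁻] + 2[CO3²⁻] = (α₁ + 2α₂)·DIC
At pH 7.36: [H⁺]/K1 = 10^-0.93 = 0.11749, K2/[H⁺] = 10^-3.04 = 0.00091201
α₁ = 1/(1 + 0.11749 + 0.00091201) = 1/1.1184 = 0.8941; α₂ = α₁·K2/[H⁺] = 0.0008155
α₁ + 2α₂ = 0.8958
CA = 0.8958 × 3.93 = 3.52 mmol/L

CA = 3.52 mmol/L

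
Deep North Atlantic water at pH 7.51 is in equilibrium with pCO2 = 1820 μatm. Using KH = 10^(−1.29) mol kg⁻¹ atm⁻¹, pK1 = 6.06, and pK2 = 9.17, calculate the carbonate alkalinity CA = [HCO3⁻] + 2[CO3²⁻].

[CO2*] = KH · pCO2 = 10^(−1.29) × 1820×10^-6 = 9.334×10^-5 mol/kg
α₀ = 1/(1 + K1/[H⁺] + K1K2/[H⁺]²) = 1/(1 + 10^+1.45 + 10^-0.21) = 0.03356
DIC = [CO2*]/α₀ = 9.334×10^-5 / 0.03356 = 2.782 mmol/kg
CA = (α₁ + 2α₂)·DIC = (0.9458 + 2×0.02069) × 2.782 = 2.75 mmol/kg

CA = 2.75 mmol/kg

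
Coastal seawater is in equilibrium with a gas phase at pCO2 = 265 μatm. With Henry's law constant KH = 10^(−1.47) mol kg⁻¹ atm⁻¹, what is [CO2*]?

[CO2*] = 8.98 μmol/kg

KH = 10^(−1.47) = 3.388×10^-2 mol kg⁻¹ atm⁻¹
[CO2*] = KH · pCO2 = 3.388×10^-2 × 265×10^-6 atm = 8.98×10^-6 mol/kg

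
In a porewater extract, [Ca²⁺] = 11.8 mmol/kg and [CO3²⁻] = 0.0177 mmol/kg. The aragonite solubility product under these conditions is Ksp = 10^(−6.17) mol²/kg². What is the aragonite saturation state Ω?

Ksp = 10^(−6.17) = 6.761×10^-7
Ω = [Ca²⁺][CO3²⁻]/Ksp = (11.8×10^-3)(0.0177×10^-3) / 6.761×10^-7 = 0.309

Ω = 0.309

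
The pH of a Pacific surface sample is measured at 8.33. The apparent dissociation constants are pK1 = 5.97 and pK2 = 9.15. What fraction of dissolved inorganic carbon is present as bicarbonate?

α₁ = 1 / (1 + [H⁺]/K1 + K2/[H⁺]) = 1 / (1 + 10^-2.36 + 10^-0.82)
   = 1 / (1 + 0.0043652 + 0.15136) = 1/1.1557 = 0.8653

α₁ = 0.865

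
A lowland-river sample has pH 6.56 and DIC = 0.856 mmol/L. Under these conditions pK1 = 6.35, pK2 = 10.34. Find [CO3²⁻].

α₂ = 1 / (1 + [H⁺]/K2 + [H⁺]²/(K1K2)) = 1 / (1 + 10^+3.78 + 10^+3.57)
   = 1 / (1 + 6025.6 + 3715.4) = 1/9741.9 = 0.0001026
[CO3²⁻] = α₂ × DIC = 0.0001026 × 0.856 = 8.79×10^-5 mmol/L = 0.0879 μmol/L

[CO3²⁻] = 0.0879 μmol/L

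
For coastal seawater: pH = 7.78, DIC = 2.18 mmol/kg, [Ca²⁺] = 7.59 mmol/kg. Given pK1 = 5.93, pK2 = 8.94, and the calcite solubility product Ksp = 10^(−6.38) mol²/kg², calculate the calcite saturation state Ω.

Ω = 2.53

α₂ = 1 / (1 + [H⁺]/K2 + [H⁺]²/(K1K2)) = 1 / (1 + 10^+1.16 + 10^-0.69)
   = 1 / (1 + 14.454 + 0.20417) = 1/15.659 = 0.06386
[CO3²⁻] = α₂ × DIC = 0.06386 × 2.18 = 0.1392 mmol/kg
Ksp = 10^(−6.38) = 4.169×10^-7
Ω = [Ca²⁺][CO3²⁻]/Ksp = (7.59×10^-3)(1.392×10^-4) / 4.169×10^-7 = 2.53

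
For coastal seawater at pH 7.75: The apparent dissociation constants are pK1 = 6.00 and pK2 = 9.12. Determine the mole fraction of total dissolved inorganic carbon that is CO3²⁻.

α₂ = 1 / (1 + [H⁺]/K2 + [H⁺]²/(K1K2)) = 1 / (1 + 10^+1.37 + 10^-0.38)
   = 1 / (1 + 23.442 + 0.41687) = 1/24.859 = 0.04023

α₂ = 0.0402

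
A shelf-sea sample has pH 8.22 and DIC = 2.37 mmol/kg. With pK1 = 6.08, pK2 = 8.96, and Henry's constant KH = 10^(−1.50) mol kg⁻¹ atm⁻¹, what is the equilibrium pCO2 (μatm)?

pCO2 = 457 μatm

α₀ = 1 / (1 + K1/[H⁺] + K1K2/[H⁺]²) = 1 / (1 + 10^+2.14 + 10^+1.40)
   = 1 / (1 + 138.04 + 25.119) = 1/164.16 = 0.006092
[CO2*] = α₀ × DIC = 0.006092 × 2.37 = 0.01444 mmol/kg = 14.44 μmol/kg
pCO2 = [CO2*]/KH = 1.444×10^-5 / 3.162×10^-2 = 457 μatm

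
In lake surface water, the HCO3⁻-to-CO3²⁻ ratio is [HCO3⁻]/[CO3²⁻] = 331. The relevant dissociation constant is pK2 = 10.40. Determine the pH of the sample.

pH = 7.88

From K2 = [H⁺][CO3²⁻]/[HCO3⁻]:  pH = pK2 − log₁₀([HCO3⁻]/[CO3²⁻])
log₁₀(331) = +2.520
pH = 10.40 − (+2.520) = 7.88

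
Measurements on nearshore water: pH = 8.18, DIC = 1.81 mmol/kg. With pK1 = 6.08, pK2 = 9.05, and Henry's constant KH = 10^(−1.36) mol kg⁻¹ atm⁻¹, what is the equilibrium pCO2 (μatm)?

pCO2 = 288 μatm

α₀ = 1 / (1 + K1/[H⁺] + K1K2/[H⁺]²) = 1 / (1 + 10^+2.10 + 10^+1.23)
   = 1 / (1 + 125.89 + 16.982) = 1/143.87 = 0.006950
[CO2*] = α₀ × DIC = 0.006950 × 1.81 = 0.01258 mmol/kg = 12.58 μmol/kg
pCO2 = [CO2*]/KH = 1.258×10^-5 / 4.365×10^-2 = 288 μatm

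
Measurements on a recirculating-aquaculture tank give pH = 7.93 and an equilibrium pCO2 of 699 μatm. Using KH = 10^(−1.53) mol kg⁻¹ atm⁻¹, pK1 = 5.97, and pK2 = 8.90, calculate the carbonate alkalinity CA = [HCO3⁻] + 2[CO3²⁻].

CA = 2.28 mmol/kg

[CO2*] = KH · pCO2 = 10^(−1.53) × 699×10^-6 = 2.063×10^-5 mol/kg
α₀ = 1/(1 + K1/[H⁺] + K1K2/[H⁺]²) = 1/(1 + 10^+1.96 + 10^+0.99) = 0.009806
DIC = [CO2*]/α₀ = 2.063×10^-5 / 0.009806 = 2.104 mmol/kg
CA = (α₁ + 2α₂)·DIC = (0.8944 + 2×0.09583) × 2.104 = 2.28 mmol/kg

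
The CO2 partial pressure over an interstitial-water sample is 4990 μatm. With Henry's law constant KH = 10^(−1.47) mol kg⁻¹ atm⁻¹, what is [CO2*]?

[CO2*] = 169 μmol/kg

KH = 10^(−1.47) = 3.388×10^-2 mol kg⁻¹ atm⁻¹
[CO2*] = KH · pCO2 = 3.388×10^-2 × 4990×10^-6 atm = 1.69×10^-4 mol/kg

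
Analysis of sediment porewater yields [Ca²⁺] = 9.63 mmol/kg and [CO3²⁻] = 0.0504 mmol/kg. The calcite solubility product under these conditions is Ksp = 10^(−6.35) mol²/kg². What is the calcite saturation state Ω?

Ksp = 10^(−6.35) = 4.467×10^-7
Ω = [Ca²⁺][CO3²⁻]/Ksp = (9.63×10^-3)(0.0504×10^-3) / 4.467×10^-7 = 1.09

Ω = 1.09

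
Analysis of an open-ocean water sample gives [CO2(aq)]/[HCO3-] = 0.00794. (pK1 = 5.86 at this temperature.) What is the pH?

From K1 = [H⁺][HCO3-]/[CO2(aq)]:  pH = pK1 − log₁₀([CO2(aq)]/[HCO3-])
log₁₀(0.00794) = -2.100
pH = 5.86 − (-2.100) = 7.96

pH = 7.96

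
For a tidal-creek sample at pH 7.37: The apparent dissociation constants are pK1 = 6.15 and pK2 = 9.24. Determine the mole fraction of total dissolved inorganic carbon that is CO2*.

α₀ = 0.0561

α₀ = 1 / (1 + K1/[H⁺] + K1K2/[H⁺]²) = 1 / (1 + 10^+1.22 + 10^-0.65)
   = 1 / (1 + 16.596 + 0.22387) = 1/17.820 = 0.05612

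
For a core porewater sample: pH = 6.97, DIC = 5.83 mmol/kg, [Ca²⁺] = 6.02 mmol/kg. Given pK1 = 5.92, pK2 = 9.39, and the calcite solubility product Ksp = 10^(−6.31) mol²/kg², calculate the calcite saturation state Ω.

α₂ = 1 / (1 + [H⁺]/K2 + [H⁺]²/(K1K2)) = 1 / (1 + 10^+2.42 + 10^+1.37)
   = 1 / (1 + 263.03 + 23.442) = 1/287.47 = 0.003479
[CO3²⁻] = α₂ × DIC = 0.003479 × 5.83 = 0.02028 mmol/kg
Ksp = 10^(−6.31) = 4.898×10^-7
Ω = [Ca²⁺][CO3²⁻]/Ksp = (6.02×10^-3)(2.028×10^-5) / 4.898×10^-7 = 0.249

Ω = 0.249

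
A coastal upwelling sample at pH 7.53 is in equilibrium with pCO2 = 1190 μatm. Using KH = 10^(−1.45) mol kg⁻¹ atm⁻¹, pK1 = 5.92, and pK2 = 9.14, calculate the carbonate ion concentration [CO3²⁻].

[CO3²⁻] = 0.0422 mmol/kg

[CO2*] = KH · pCO2 = 10^(−1.45) × 1190×10^-6 = 4.222×10^-5 mol/kg
α₀ = 1/(1 + K1/[H⁺] + K1K2/[H⁺]²) = 1/(1 + 10^+1.61 + 10^+0.00) = 0.02340
DIC = [CO2*]/α₀ = 4.222×10^-5 / 0.02340 = 1.805 mmol/kg
[CO3²⁻] = α₂·DIC; α₂ = 0.02340, so [CO3²⁻] = 0.02340 × 1.805 = 0.0422 mmol/kg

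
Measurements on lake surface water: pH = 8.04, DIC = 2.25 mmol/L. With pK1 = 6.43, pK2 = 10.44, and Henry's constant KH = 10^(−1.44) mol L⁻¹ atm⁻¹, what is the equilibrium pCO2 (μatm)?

pCO2 = 1480 μatm

α₀ = 1 / (1 + K1/[H⁺] + K1K2/[H⁺]²) = 1 / (1 + 10^+1.61 + 10^-0.79)
   = 1 / (1 + 40.738 + 0.16218) = 1/41.900 = 0.02387
[CO2*] = α₀ × DIC = 0.02387 × 2.25 = 0.05370 mmol/L
pCO2 = [CO2*]/KH = 5.370×10^-5 / 3.631×10^-2 = 1480 μatm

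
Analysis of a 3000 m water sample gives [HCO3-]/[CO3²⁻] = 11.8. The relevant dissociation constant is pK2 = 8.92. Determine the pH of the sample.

From K2 = [H⁺][CO3²⁻]/[HCO3-]:  pH = pK2 − log₁₀([HCO3-]/[CO3²⁻])
log₁₀(11.8) = +1.072
pH = 8.92 − (+1.072) = 7.85

pH = 7.85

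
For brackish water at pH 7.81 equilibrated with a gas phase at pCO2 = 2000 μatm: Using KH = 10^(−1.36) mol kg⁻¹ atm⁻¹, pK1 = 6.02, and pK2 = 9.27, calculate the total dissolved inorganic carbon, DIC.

[CO2*] = KH · pCO2 = 10^(−1.36) × 2000×10^-6 = 8.730×10^-5 mol/kg
α₀ = 1/(1 + K1/[H⁺] + K1K2/[H⁺]²) = 1/(1 + 10^+1.79 + 10^+0.33) = 0.01543
DIC = [CO2*]/α₀ = 8.730×10^-5 / 0.01543 = 5.66 mmol/kg

DIC = 5.66 mmol/kg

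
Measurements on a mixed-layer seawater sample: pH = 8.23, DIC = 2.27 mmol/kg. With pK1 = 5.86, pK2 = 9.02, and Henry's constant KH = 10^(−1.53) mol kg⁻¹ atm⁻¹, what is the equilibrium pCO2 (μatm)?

α₀ = 1 / (1 + K1/[H⁺] + K1K2/[H⁺]²) = 1 / (1 + 10^+2.37 + 10^+1.58)
   = 1 / (1 + 234.42 + 38.019) = 1/273.44 = 0.003657
[CO2*] = α₀ × DIC = 0.003657 × 2.27 = 0.008302 mmol/kg = 8.302 μmol/kg
pCO2 = [CO2*]/KH = 8.302×10^-6 / 2.951×10^-2 = 281 μatm

pCO2 = 281 μatm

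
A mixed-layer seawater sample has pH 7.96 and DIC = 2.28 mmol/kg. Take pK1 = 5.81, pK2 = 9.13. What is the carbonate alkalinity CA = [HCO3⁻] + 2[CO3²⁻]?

CA = 2.41 mmol/kg

CA = [HCO3⁻] + 2[CO3²⁻] = (α₁ + 2α₂)·DIC
At pH 7.96: [H⁺]/K1 = 10^-2.15 = 0.0070795, K2/[H⁺] = 10^-1.17 = 0.067608
α₁ = 1/(1 + 0.0070795 + 0.067608) = 1/1.0747 = 0.9305; α₂ = α₁·K2/[H⁺] = 0.06291
α₁ + 2α₂ = 1.0563
CA = 1.0563 × 2.28 = 2.41 mmol/kg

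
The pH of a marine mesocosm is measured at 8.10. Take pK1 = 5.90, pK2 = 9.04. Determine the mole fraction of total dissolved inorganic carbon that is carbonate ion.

α₂ = 0.102

α₂ = 1 / (1 + [H⁺]/K2 + [H⁺]²/(K1K2)) = 1 / (1 + 10^+0.94 + 10^-1.26)
   = 1 / (1 + 8.7096 + 0.054954) = 1/9.7646 = 0.1024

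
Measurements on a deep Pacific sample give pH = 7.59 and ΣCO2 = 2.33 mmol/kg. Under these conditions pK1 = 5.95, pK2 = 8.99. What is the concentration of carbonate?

[CO3²⁻] = 0.0873 mmol/kg

α₂ = 1 / (1 + [H⁺]/K2 + [H⁺]²/(K1K2)) = 1 / (1 + 10^+1.40 + 10^-0.24)
   = 1 / (1 + 25.119 + 0.57544) = 1/26.694 = 0.03746
[CO3²⁻] = α₂ × DIC = 0.03746 × 2.33 = 0.0873 mmol/kg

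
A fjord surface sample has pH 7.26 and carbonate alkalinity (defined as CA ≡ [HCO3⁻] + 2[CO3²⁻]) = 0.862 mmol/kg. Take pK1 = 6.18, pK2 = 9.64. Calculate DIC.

CA = [HCO3⁻] + 2[CO3²⁻] = (α₁ + 2α₂)·DIC
At pH 7.26: [H⁺]/K1 = 10^-1.08 = 0.083176, K2/[H⁺] = 10^-2.38 = 0.0041687
α₁ = 1/(1 + 0.083176 + 0.0041687) = 1/1.0873 = 0.9197; α₂ = α₁·K2/[H⁺] = 0.003834
α₁ + 2α₂ = 0.9273
DIC = CA / (α₁ + 2α₂) = 0.862 / 0.9273 = 0.930 mmol/kg

DIC = 0.930 mmol/kg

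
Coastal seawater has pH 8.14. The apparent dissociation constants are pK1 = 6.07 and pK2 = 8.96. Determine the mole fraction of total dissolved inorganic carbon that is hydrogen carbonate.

α₁ = 1 / (1 + [H⁺]/K1 + K2/[H⁺]) = 1 / (1 + 10^-2.07 + 10^-0.82)
   = 1 / (1 + 0.0085114 + 0.15136) = 1/1.1599 = 0.8622

α₁ = 0.862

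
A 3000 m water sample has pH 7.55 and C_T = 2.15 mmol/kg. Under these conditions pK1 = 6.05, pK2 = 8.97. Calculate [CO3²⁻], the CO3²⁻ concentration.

[CO3²⁻] = 0.0764 mmol/kg

α₂ = 1 / (1 + [H⁺]/K2 + [H⁺]²/(K1K2)) = 1 / (1 + 10^+1.42 + 10^-0.08)
   = 1 / (1 + 26.303 + 0.83176) = 1/28.134 = 0.03554
[CO3²⁻] = α₂ × DIC = 0.03554 × 2.15 = 0.0764 mmol/kg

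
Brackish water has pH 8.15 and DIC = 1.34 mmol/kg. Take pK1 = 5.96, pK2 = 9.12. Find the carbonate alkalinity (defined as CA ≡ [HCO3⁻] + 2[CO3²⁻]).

CA = [HCO3⁻] + 2[CO3²⁻] = (α₁ + 2α₂)·DIC
At pH 8.15: [H⁺]/K1 = 10^-2.19 = 0.0064565, K2/[H⁺] = 10^-0.97 = 0.10715
α₁ = 1/(1 + 0.0064565 + 0.10715) = 1/1.1136 = 0.8980; α₂ = α₁·K2/[H⁺] = 0.09622
α₁ + 2α₂ = 1.0904
CA = 1.0904 × 1.34 = 1.46 mmol/kg

CA = 1.46 mmol/kg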